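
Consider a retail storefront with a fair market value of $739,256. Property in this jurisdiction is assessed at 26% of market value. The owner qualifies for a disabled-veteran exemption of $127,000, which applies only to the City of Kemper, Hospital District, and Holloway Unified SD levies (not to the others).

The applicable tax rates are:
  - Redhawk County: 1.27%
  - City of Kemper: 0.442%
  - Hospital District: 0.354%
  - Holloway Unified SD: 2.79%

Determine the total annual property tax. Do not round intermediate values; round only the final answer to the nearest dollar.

$4,779

Assessed value = $739,256 × 0.26 = $192,206.56
Redhawk County: $192,206.56 × 0.0127 = $2,441.023312
City of Kemper: ($192,206.56 − $127,000) × 0.00442 = $65,206.56 × 0.00442 = $288.2129952
Hospital District: ($192,206.56 − $127,000) × 0.00354 = $65,206.56 × 0.00354 = $230.8312224
Holloway Unified SD: ($192,206.56 − $127,000) × 0.0279 = $65,206.56 × 0.0279 = $1,819.263024
Total = $4,779.3305536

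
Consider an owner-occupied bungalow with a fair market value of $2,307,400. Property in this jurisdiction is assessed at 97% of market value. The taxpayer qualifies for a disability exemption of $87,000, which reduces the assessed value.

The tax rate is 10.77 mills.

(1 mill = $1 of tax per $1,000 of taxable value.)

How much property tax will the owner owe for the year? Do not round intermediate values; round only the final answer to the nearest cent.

Assessed value = $2,307,400 × 0.97 = $2,238,178
Taxable value = $2,238,178 − $87,000 = $2,151,178
Tax = $2,151,178 × 0.01077 = $23,168.18706

$23,168.19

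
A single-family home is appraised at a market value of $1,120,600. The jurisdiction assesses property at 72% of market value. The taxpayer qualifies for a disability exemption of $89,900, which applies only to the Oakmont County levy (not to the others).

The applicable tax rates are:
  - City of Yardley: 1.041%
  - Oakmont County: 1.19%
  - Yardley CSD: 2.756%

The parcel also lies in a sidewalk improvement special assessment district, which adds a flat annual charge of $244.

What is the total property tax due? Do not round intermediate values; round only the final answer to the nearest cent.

Assessed value = $1,120,600 × 0.72 = $806,832
City of Yardley: $806,832 × 0.01041 = $8,399.12112
Oakmont County: ($806,832 − $89,900) × 0.0119 = $716,932 × 0.0119 = $8,531.4908
Yardley CSD: $806,832 × 0.02756 = $22,236.28992
Levies subtotal = $39,166.90184
Total = $39,166.90184 + $244 = $39,410.90184

$39,410.90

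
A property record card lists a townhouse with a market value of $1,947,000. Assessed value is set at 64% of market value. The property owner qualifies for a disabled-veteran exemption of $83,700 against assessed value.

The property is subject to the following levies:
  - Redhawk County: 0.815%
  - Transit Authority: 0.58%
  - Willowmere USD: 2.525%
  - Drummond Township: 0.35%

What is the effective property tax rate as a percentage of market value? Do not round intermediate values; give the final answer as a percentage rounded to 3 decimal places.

2.549%

Assessed value = $1,947,000 × 0.64 = $1,246,080
Taxable value = $1,246,080 − $83,700 = $1,162,380
Redhawk County: $1,162,380 × 0.00815 = $9,473.397
Transit Authority: $1,162,380 × 0.0058 = $6,741.804
Willowmere USD: $1,162,380 × 0.02525 = $29,350.095
Drummond Township: $1,162,380 × 0.0035 = $4,068.33
Total tax = $49,633.626
Effective rate = $49,633.626 ÷ $1,947,000 = 2.549% of market value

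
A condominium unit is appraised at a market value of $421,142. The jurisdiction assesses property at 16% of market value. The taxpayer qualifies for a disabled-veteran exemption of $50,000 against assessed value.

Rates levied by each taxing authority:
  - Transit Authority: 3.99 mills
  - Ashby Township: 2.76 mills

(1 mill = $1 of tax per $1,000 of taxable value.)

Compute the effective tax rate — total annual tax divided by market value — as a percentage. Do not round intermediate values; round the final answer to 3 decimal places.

Assessed value = $421,142 × 0.16 = $67,382.72
Taxable value = $67,382.72 − $50,000 = $17,382.72
Transit Authority: $17,382.72 × 0.00399 = $69.3570528
Ashby Township: $17,382.72 × 0.00276 = $47.9763072
Total tax = $117.33336
Effective rate = $117.33336 ÷ $421,142 = 0.028% of market value

0.028%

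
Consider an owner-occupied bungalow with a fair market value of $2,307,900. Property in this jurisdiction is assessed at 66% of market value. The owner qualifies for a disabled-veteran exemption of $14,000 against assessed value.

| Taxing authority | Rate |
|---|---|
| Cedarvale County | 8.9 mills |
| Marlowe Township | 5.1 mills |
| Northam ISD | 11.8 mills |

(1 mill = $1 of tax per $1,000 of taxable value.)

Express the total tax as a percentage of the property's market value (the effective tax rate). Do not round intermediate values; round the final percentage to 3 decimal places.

Assessed value = $2,307,900 × 0.66 = $1,523,214
Taxable value = $1,523,214 − $14,000 = $1,509,214
Cedarvale County: $1,509,214 × 0.0089 = $13,432.0046
Marlowe Township: $1,509,214 × 0.0051 = $7,696.9914
Northam ISD: $1,509,214 × 0.0118 = $17,808.7252
Total tax = $38,937.7212
Effective rate = $38,937.7212 ÷ $2,307,900 = 1.687% of market value

1.687%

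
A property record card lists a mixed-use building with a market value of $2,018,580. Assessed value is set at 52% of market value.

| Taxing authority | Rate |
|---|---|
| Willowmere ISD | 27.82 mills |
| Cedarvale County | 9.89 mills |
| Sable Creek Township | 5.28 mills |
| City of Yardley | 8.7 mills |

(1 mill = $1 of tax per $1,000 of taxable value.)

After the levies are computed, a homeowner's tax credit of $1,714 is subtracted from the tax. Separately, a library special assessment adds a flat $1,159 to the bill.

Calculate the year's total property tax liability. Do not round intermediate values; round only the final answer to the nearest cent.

$53,702.01

Assessed value = $2,018,580 × 0.52 = $1,049,661.6
Willowmere ISD: $1,049,661.6 × 0.02782 = $29,201.585712
Cedarvale County: $1,049,661.6 × 0.00989 = $10,381.153224
Sable Creek Township: $1,049,661.6 × 0.00528 = $5,542.213248
City of Yardley: $1,049,661.6 × 0.0087 = $9,132.05592
Levies subtotal = $54,257.008104
After credit = $54,257.008104 − $1,714 = $52,543.008104
Total = $52,543.008104 + $1,159 = $53,702.008104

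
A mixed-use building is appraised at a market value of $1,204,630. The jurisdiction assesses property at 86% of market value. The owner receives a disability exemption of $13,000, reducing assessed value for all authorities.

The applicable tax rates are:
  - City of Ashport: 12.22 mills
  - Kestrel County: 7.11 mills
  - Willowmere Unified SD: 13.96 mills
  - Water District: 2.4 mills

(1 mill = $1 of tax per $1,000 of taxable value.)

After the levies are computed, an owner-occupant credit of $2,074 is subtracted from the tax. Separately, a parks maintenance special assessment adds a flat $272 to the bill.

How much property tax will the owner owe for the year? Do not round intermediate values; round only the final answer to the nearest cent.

Assessed value = $1,204,630 × 0.86 = $1,035,981.8
Taxable value = $1,035,981.8 − $13,000 = $1,022,981.8
City of Ashport: $1,022,981.8 × 0.01222 = $12,500.837596
Kestrel County: $1,022,981.8 × 0.00711 = $7,273.400598
Willowmere Unified SD: $1,022,981.8 × 0.01396 = $14,280.825928
Water District: $1,022,981.8 × 0.0024 = $2,455.15632
Levies subtotal = $36,510.220442
After credit = $36,510.220442 − $2,074 = $34,436.220442
Total = $34,436.220442 + $272 = $34,708.220442

$34,708.22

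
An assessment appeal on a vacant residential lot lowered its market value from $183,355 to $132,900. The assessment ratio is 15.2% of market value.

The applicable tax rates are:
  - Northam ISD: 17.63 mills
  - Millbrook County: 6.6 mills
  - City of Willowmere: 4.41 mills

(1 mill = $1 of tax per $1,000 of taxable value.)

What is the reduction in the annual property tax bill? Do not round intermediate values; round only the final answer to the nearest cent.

$219.64

Old assessed value = $183,355 × 0.152 = $27,869.96
New assessed value = $132,900 × 0.152 = $20,200.8
Combined rate = 0.01763 + 0.0066 + 0.00441 = 0.02864
Old tax = $27,869.96 × 0.02864 = $798.1956544
New tax = $20,200.8 × 0.02864 = $578.550912
Reduction = $798.1956544 − $578.550912 = $219.6447424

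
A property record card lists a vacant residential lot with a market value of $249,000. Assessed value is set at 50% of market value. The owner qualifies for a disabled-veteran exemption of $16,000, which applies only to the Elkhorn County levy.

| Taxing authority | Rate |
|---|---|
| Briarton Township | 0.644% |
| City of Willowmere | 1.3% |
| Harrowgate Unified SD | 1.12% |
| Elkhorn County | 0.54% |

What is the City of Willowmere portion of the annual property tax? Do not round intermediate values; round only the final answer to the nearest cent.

$1,618.50

Assessed value = $249,000 × 0.5 = $124,500
City of Willowmere taxable value = $124,500 (exemption does not apply)
City of Willowmere levy = $124,500 × 0.013 = $1,618.5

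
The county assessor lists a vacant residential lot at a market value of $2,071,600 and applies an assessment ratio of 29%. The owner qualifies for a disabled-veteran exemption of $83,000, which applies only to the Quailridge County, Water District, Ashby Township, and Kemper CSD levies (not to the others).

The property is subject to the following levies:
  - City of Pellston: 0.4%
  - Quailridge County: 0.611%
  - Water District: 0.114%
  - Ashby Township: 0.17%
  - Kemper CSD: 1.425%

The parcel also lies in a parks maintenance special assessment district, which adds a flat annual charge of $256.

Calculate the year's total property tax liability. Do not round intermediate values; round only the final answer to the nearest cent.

$14,671.18

Assessed value = $2,071,600 × 0.29 = $600,764
City of Pellston: $600,764 × 0.004 = $2,403.056
Quailridge County: ($600,764 − $83,000) × 0.00611 = $517,764 × 0.00611 = $3,163.53804
Water District: ($600,764 − $83,000) × 0.00114 = $517,764 × 0.00114 = $590.25096
Ashby Township: ($600,764 − $83,000) × 0.0017 = $517,764 × 0.0017 = $880.1988
Kemper CSD: ($600,764 − $83,000) × 0.01425 = $517,764 × 0.01425 = $7,378.137
Levies subtotal = $14,415.1808
Total = $14,415.1808 + $256 = $14,671.1808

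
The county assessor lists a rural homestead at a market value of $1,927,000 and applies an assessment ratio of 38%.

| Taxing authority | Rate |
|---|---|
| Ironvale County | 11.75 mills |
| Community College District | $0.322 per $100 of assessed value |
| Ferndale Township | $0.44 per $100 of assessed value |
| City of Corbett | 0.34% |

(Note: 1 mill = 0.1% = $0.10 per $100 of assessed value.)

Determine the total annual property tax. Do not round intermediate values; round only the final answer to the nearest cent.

Assessed value = $1,927,000 × 0.38 = $732,260
Ironvale County: $732,260 × 0.01175 = $8,604.055
Community College District: $732,260 × 0.00322 = $2,357.8772
Ferndale Township: $732,260 × 0.0044 = $3,221.944
City of Corbett: $732,260 × 0.0034 = $2,489.684
Total = $16,673.5602

$16,673.56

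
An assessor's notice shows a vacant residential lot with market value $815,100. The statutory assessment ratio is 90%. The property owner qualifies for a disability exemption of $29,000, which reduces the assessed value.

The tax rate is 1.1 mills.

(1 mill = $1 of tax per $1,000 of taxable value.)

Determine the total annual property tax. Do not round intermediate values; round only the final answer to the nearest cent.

Assessed value = $815,100 × 0.9 = $733,590
Taxable value = $733,590 − $29,000 = $704,590
Tax = $704,590 × 0.0011 = $775.049

$775.05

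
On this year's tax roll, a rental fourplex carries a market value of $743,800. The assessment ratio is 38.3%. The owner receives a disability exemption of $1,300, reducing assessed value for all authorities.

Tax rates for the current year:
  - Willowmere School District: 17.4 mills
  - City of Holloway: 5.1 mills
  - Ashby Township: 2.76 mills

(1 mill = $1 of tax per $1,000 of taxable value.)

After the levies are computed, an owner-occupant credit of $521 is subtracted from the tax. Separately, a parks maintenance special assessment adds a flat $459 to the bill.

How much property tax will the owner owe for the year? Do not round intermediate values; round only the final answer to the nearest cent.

Assessed value = $743,800 × 0.383 = $284,875.4
Taxable value = $284,875.4 − $1,300 = $283,575.4
Willowmere School District: $283,575.4 × 0.0174 = $4,934.21196
City of Holloway: $283,575.4 × 0.0051 = $1,446.23454
Ashby Township: $283,575.4 × 0.00276 = $782.668104
Levies subtotal = $7,163.114604
After credit = $7,163.114604 − $521 = $6,642.114604
Total = $6,642.114604 + $459 = $7,101.114604

$7,101.11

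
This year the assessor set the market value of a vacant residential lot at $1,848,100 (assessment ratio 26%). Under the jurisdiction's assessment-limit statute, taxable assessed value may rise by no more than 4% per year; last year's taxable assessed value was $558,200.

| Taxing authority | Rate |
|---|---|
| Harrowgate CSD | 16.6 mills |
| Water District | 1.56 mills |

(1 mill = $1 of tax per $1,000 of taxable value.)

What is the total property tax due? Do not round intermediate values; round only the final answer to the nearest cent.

$8,725.99

Uncapped assessed value = $1,848,100 × 0.26 = $480,506
Cap limit = $558,200 × 1.04 = $580,528
Taxable assessed value = min($480,506, $580,528) = $480,506 (cap does not bind)
Harrowgate CSD: $480,506 × 0.0166 = $7,976.3996
Water District: $480,506 × 0.00156 = $749.58936
Total = $8,725.98896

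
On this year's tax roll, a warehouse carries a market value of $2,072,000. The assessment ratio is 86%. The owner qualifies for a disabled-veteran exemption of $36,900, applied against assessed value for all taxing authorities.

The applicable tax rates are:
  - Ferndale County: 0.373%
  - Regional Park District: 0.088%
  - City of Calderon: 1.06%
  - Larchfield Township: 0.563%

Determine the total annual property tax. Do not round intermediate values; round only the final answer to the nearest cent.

$36,366.22

Assessed value = $2,072,000 × 0.86 = $1,781,920
Taxable value = $1,781,920 − $36,900 = $1,745,020
Ferndale County: $1,745,020 × 0.00373 = $6,508.9246
Regional Park District: $1,745,020 × 0.00088 = $1,535.6176
City of Calderon: $1,745,020 × 0.0106 = $18,497.212
Larchfield Township: $1,745,020 × 0.00563 = $9,824.4626
Total = $6,508.9246 + $1,535.6176 + $18,497.212 + $9,824.4626 = $36,366.2168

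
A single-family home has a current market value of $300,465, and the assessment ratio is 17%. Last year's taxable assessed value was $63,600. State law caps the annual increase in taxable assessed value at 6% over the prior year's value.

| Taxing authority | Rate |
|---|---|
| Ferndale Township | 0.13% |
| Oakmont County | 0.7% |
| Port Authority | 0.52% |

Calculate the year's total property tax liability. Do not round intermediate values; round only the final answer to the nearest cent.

$689.57

Uncapped assessed value = $300,465 × 0.17 = $51,079.05
Cap limit = $63,600 × 1.06 = $67,416
Taxable assessed value = min($51,079.05, $67,416) = $51,079.05 (cap does not bind)
Ferndale Township: $51,079.05 × 0.0013 = $66.402765
Oakmont County: $51,079.05 × 0.007 = $357.55335
Port Authority: $51,079.05 × 0.0052 = $265.61106
Total = $689.567175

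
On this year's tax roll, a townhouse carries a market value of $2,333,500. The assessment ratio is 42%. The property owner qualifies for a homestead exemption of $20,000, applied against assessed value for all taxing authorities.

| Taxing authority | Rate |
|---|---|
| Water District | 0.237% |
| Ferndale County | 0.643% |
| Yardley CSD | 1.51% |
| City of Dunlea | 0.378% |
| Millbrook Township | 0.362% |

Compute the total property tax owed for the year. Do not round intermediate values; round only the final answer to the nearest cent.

Assessed value = $2,333,500 × 0.42 = $980,070
Taxable value = $980,070 − $20,000 = $960,070
Water District: $960,070 × 0.00237 = $2,275.3659
Ferndale County: $960,070 × 0.00643 = $6,173.2501
Yardley CSD: $960,070 × 0.0151 = $14,497.057
City of Dunlea: $960,070 × 0.00378 = $3,629.0646
Millbrook Township: $960,070 × 0.00362 = $3,475.4534
Total = $2,275.3659 + $6,173.2501 + $14,497.057 + $3,629.0646 + $3,475.4534 = $30,050.191

$30,050.19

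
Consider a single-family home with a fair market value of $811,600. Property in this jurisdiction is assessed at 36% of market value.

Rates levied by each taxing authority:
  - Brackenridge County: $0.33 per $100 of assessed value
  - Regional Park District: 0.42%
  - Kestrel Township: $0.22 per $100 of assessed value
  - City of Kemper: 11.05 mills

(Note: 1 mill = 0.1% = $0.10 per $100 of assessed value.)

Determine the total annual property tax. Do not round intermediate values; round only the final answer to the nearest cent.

$6,062.65

Assessed value = $811,600 × 0.36 = $292,176
Brackenridge County: $292,176 × 0.0033 = $964.1808
Regional Park District: $292,176 × 0.0042 = $1,227.1392
Kestrel Township: $292,176 × 0.0022 = $642.7872
City of Kemper: $292,176 × 0.01105 = $3,228.5448
Total = $6,062.652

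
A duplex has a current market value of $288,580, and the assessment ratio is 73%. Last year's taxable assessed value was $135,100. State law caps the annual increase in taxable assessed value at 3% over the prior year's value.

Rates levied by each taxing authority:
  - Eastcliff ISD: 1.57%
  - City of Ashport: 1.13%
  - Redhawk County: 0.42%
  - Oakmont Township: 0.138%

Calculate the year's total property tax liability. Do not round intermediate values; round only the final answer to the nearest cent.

Uncapped assessed value = $288,580 × 0.73 = $210,663.4
Cap limit = $135,100 × 1.03 = $139,153
Taxable assessed value = min($210,663.4, $139,153) = $139,153 (cap binds)
Eastcliff ISD: $139,153 × 0.0157 = $2,184.7021
City of Ashport: $139,153 × 0.0113 = $1,572.4289
Redhawk County: $139,153 × 0.0042 = $584.4426
Oakmont Township: $139,153 × 0.00138 = $192.03114
Total = $4,533.60474

$4,533.60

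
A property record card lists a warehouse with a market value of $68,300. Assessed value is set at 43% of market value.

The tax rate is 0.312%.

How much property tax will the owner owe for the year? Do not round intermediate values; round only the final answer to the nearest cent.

Assessed value = $68,300 × 0.43 = $29,369
Tax = $29,369 × 0.00312 = $91.63128

$91.63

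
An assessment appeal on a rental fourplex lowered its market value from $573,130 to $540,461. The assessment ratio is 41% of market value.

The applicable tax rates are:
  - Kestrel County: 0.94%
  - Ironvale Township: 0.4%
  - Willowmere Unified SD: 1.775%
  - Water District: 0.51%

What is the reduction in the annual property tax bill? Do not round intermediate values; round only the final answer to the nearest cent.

$485.54

Old assessed value = $573,130 × 0.41 = $234,983.3
New assessed value = $540,461 × 0.41 = $221,589.01
Combined rate = 0.0094 + 0.004 + 0.01775 + 0.0051 = 0.03625
Old tax = $234,983.3 × 0.03625 = $8,518.144625
New tax = $221,589.01 × 0.03625 = $8,032.6016125
Reduction = $8,518.144625 − $8,032.6016125 = $485.5430125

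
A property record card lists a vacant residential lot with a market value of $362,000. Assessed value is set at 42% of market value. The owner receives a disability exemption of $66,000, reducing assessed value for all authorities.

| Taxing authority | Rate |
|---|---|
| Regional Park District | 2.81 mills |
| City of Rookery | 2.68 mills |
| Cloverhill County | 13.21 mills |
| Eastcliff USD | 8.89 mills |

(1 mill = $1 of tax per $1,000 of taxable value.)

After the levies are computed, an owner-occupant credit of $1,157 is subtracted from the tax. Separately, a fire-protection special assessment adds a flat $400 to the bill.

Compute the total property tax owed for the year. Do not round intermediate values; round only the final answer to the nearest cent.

Assessed value = $362,000 × 0.42 = $152,040
Taxable value = $152,040 − $66,000 = $86,040
Regional Park District: $86,040 × 0.00281 = $241.7724
City of Rookery: $86,040 × 0.00268 = $230.5872
Cloverhill County: $86,040 × 0.01321 = $1,136.5884
Eastcliff USD: $86,040 × 0.00889 = $764.8956
Levies subtotal = $2,373.8436
After credit = $2,373.8436 − $1,157 = $1,216.8436
Total = $1,216.8436 + $400 = $1,616.8436

$1,616.84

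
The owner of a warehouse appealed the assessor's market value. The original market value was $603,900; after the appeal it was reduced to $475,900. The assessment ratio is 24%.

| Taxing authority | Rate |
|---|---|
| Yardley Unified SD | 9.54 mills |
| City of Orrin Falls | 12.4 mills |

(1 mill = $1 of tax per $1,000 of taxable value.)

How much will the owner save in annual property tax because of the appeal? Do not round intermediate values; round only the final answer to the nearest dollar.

Old assessed value = $603,900 × 0.24 = $144,936
New assessed value = $475,900 × 0.24 = $114,216
Combined rate = 0.00954 + 0.0124 = 0.02194
Old tax = $144,936 × 0.02194 = $3,179.89584
New tax = $114,216 × 0.02194 = $2,505.89904
Reduction = $3,179.89584 − $2,505.89904 = $673.9968

$674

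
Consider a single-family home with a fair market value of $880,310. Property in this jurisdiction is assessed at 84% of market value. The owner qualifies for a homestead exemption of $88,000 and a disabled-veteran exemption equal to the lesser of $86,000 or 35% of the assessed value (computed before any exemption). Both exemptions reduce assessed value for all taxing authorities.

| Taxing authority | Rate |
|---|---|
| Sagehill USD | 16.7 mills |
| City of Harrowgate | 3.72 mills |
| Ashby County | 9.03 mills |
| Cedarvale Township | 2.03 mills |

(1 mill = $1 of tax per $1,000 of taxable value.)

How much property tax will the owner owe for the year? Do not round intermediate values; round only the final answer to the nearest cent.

$17,800.69

Assessed value = $880,310 × 0.84 = $739,460.4
Disabled-veteran exemption = min($86,000, 35% × $739,460.4) = min($86,000, $258,811.14) = $86,000 (dollar cap binds)
Taxable value = $739,460.4 − $88,000 − $86,000 = $565,460.4
Sagehill USD: $565,460.4 × 0.0167 = $9,443.18868
City of Harrowgate: $565,460.4 × 0.00372 = $2,103.512688
Ashby County: $565,460.4 × 0.00903 = $5,106.107412
Cedarvale Township: $565,460.4 × 0.00203 = $1,147.884612
Total = $17,800.693392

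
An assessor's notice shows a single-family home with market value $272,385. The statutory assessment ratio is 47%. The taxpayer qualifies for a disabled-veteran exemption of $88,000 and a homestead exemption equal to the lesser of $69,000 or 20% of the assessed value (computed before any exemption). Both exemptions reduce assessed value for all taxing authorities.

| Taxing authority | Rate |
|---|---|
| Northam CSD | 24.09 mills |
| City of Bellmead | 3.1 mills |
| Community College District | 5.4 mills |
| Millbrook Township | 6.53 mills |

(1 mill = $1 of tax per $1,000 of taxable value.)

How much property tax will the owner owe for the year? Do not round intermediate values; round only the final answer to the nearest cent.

$563.98

Assessed value = $272,385 × 0.47 = $128,020.95
Homestead exemption = min($69,000, 20% × $128,020.95) = min($69,000, $25,604.19) = $25,604.19 (percentage binds)
Taxable value = $128,020.95 − $88,000 − $25,604.19 = $14,416.76
Northam CSD: $14,416.76 × 0.02409 = $347.2997484
City of Bellmead: $14,416.76 × 0.0031 = $44.691956
Community College District: $14,416.76 × 0.0054 = $77.850504
Millbrook Township: $14,416.76 × 0.00653 = $94.1414428
Total = $563.9836512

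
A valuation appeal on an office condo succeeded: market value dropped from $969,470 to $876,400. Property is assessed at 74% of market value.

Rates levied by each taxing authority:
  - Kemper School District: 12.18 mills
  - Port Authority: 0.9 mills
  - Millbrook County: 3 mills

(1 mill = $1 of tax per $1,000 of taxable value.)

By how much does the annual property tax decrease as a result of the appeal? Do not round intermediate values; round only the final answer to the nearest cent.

$1,107.46

Old assessed value = $969,470 × 0.74 = $717,407.8
New assessed value = $876,400 × 0.74 = $648,536
Combined rate = 0.01218 + 0.0009 + 0.003 = 0.01608
Old tax = $717,407.8 × 0.01608 = $11,535.917424
New tax = $648,536 × 0.01608 = $10,428.45888
Reduction = $11,535.917424 − $10,428.45888 = $1,107.458544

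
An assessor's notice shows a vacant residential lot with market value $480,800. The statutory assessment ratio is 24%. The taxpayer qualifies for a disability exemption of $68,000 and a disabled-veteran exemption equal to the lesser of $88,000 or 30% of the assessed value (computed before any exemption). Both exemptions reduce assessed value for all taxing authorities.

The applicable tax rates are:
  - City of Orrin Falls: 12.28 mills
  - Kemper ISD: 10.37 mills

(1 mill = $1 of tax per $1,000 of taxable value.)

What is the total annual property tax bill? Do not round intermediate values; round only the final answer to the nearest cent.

Assessed value = $480,800 × 0.24 = $115,392
Disabled-veteran exemption = min($88,000, 30% × $115,392) = min($88,000, $34,617.6) = $34,617.6 (percentage binds)
Taxable value = $115,392 − $68,000 − $34,617.6 = $12,774.4
City of Orrin Falls: $12,774.4 × 0.01228 = $156.869632
Kemper ISD: $12,774.4 × 0.01037 = $132.470528
Total = $289.34016

$289.34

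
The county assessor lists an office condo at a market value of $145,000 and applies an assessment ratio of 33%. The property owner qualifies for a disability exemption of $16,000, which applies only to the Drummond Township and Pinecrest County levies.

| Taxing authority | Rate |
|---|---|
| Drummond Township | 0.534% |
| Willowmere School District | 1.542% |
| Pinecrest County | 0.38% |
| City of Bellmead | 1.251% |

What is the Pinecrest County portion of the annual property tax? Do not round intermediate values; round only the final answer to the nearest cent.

Assessed value = $145,000 × 0.33 = $47,850
Pinecrest County taxable value = $47,850 − $16,000 = $31,850
Pinecrest County levy = $31,850 × 0.0038 = $121.03

$121.03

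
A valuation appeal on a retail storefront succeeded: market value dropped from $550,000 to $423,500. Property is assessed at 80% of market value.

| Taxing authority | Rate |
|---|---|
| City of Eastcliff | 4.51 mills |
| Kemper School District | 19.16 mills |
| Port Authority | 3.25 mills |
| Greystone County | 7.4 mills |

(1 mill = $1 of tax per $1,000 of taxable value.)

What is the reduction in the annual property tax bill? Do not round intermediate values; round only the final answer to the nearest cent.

$3,473.18

Old assessed value = $550,000 × 0.8 = $440,000
New assessed value = $423,500 × 0.8 = $338,800
Combined rate = 0.00451 + 0.01916 + 0.00325 + 0.0074 = 0.03432
Old tax = $440,000 × 0.03432 = $15,100.8
New tax = $338,800 × 0.03432 = $11,627.616
Reduction = $15,100.8 − $11,627.616 = $3,473.184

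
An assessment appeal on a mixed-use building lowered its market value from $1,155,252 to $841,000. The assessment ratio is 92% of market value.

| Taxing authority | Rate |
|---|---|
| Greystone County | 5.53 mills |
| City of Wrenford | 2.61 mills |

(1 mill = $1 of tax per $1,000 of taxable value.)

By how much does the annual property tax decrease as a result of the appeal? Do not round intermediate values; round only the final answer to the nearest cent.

$2,353.37

Old assessed value = $1,155,252 × 0.92 = $1,062,831.84
New assessed value = $841,000 × 0.92 = $773,720
Combined rate = 0.00553 + 0.00261 = 0.00814
Old tax = $1,062,831.84 × 0.00814 = $8,651.4511776
New tax = $773,720 × 0.00814 = $6,298.0808
Reduction = $8,651.4511776 − $6,298.0808 = $2,353.3703776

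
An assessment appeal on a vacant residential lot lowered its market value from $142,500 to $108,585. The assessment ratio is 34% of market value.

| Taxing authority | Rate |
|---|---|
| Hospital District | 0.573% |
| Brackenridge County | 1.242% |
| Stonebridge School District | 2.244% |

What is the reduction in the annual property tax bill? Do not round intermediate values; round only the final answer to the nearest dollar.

Old assessed value = $142,500 × 0.34 = $48,450
New assessed value = $108,585 × 0.34 = $36,918.9
Combined rate = 0.00573 + 0.01242 + 0.02244 = 0.04059
Old tax = $48,450 × 0.04059 = $1,966.5855
New tax = $36,918.9 × 0.04059 = $1,498.538151
Reduction = $1,966.5855 − $1,498.538151 = $468.047349

$468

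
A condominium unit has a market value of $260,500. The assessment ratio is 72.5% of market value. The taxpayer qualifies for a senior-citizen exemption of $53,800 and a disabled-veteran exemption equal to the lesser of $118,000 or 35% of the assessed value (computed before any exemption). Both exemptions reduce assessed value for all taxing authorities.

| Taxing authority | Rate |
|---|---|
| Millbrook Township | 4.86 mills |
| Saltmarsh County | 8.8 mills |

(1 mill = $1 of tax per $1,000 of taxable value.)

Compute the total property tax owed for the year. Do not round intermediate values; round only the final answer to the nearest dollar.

$942

Assessed value = $260,500 × 0.725 = $188,862.5
Disabled-veteran exemption = min($118,000, 35% × $188,862.5) = min($118,000, $66,101.875) = $66,101.875 (percentage binds)
Taxable value = $188,862.5 − $53,800 − $66,101.875 = $68,960.625
Millbrook Township: $68,960.625 × 0.00486 = $335.1486375
Saltmarsh County: $68,960.625 × 0.0088 = $606.8535
Total = $942.0021375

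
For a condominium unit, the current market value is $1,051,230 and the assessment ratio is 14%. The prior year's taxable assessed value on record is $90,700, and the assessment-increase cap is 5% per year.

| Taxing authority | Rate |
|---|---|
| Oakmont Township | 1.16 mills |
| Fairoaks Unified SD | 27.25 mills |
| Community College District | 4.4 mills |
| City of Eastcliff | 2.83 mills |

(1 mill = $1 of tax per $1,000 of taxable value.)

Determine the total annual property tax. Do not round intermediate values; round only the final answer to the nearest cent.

$3,394.18

Uncapped assessed value = $1,051,230 × 0.14 = $147,172.2
Cap limit = $90,700 × 1.05 = $95,235
Taxable assessed value = min($147,172.2, $95,235) = $95,235 (cap binds)
Oakmont Township: $95,235 × 0.00116 = $110.4726
Fairoaks Unified SD: $95,235 × 0.02725 = $2,595.15375
Community College District: $95,235 × 0.0044 = $419.034
City of Eastcliff: $95,235 × 0.00283 = $269.51505
Total = $3,394.1754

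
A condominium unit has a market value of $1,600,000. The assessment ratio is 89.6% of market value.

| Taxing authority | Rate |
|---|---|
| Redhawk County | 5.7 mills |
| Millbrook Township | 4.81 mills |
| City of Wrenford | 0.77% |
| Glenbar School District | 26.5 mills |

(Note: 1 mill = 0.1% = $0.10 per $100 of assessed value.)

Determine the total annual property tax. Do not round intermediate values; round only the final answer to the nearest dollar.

Assessed value = $1,600,000 × 0.896 = $1,433,600
Redhawk County: $1,433,600 × 0.0057 = $8,171.52
Millbrook Township: $1,433,600 × 0.00481 = $6,895.616
City of Wrenford: $1,433,600 × 0.0077 = $11,038.72
Glenbar School District: $1,433,600 × 0.0265 = $37,990.4
Total = $64,096.256

$64,096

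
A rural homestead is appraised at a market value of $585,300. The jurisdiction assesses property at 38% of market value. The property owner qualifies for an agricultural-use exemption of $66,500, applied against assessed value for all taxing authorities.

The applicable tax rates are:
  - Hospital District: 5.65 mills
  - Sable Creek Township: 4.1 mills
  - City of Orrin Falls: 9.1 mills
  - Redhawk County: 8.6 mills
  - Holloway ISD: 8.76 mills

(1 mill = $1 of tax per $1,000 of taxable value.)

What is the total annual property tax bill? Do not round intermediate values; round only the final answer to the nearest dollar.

$5,646

Assessed value = $585,300 × 0.38 = $222,414
Taxable value = $222,414 − $66,500 = $155,914
Hospital District: $155,914 × 0.00565 = $880.9141
Sable Creek Township: $155,914 × 0.0041 = $639.2474
City of Orrin Falls: $155,914 × 0.0091 = $1,418.8174
Redhawk County: $155,914 × 0.0086 = $1,340.8604
Holloway ISD: $155,914 × 0.00876 = $1,365.80664
Total = $880.9141 + $639.2474 + $1,418.8174 + $1,340.8604 + $1,365.80664 = $5,645.64594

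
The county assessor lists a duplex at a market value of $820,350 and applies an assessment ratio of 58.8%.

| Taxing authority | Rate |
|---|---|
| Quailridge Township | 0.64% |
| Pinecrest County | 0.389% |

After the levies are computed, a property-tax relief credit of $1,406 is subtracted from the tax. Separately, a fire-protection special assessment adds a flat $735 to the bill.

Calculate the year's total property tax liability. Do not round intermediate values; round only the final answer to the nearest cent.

Assessed value = $820,350 × 0.588 = $482,365.8
Quailridge Township: $482,365.8 × 0.0064 = $3,087.14112
Pinecrest County: $482,365.8 × 0.00389 = $1,876.402962
Levies subtotal = $4,963.544082
After credit = $4,963.544082 − $1,406 = $3,557.544082
Total = $3,557.544082 + $735 = $4,292.544082

$4,292.54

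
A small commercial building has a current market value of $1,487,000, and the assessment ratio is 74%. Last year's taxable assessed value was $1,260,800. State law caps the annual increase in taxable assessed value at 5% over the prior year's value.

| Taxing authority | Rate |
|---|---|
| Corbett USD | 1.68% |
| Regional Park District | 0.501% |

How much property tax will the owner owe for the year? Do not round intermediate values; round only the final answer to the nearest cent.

Uncapped assessed value = $1,487,000 × 0.74 = $1,100,380
Cap limit = $1,260,800 × 1.05 = $1,323,840
Taxable assessed value = min($1,100,380, $1,323,840) = $1,100,380 (cap does not bind)
Corbett USD: $1,100,380 × 0.0168 = $18,486.384
Regional Park District: $1,100,380 × 0.00501 = $5,512.9038
Total = $23,999.2878

$23,999.29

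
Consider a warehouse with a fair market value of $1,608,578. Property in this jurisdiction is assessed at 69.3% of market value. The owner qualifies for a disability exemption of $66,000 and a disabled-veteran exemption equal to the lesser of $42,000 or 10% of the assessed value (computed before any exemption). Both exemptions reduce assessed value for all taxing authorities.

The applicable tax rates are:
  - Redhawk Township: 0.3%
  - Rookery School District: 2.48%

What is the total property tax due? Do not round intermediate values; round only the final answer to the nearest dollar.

Assessed value = $1,608,578 × 0.693 = $1,114,744.554
Disabled-veteran exemption = min($42,000, 10% × $1,114,744.554) = min($42,000, $111,474.4554) = $42,000 (dollar cap binds)
Taxable value = $1,114,744.554 − $66,000 − $42,000 = $1,006,744.554
Redhawk Township: $1,006,744.554 × 0.003 = $3,020.233662
Rookery School District: $1,006,744.554 × 0.0248 = $24,967.2649392
Total = $27,987.4986012

$27,987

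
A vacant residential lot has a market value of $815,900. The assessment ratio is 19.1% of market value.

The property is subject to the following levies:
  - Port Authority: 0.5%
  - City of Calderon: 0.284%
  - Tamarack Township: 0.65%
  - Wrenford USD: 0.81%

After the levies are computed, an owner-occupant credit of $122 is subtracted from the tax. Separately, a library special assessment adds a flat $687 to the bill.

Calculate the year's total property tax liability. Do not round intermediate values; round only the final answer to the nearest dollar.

Assessed value = $815,900 × 0.191 = $155,836.9
Port Authority: $155,836.9 × 0.005 = $779.1845
City of Calderon: $155,836.9 × 0.00284 = $442.576796
Tamarack Township: $155,836.9 × 0.0065 = $1,012.93985
Wrenford USD: $155,836.9 × 0.0081 = $1,262.27889
Levies subtotal = $3,496.980036
After credit = $3,496.980036 − $122 = $3,374.980036
Total = $3,374.980036 + $687 = $4,061.980036

$4,062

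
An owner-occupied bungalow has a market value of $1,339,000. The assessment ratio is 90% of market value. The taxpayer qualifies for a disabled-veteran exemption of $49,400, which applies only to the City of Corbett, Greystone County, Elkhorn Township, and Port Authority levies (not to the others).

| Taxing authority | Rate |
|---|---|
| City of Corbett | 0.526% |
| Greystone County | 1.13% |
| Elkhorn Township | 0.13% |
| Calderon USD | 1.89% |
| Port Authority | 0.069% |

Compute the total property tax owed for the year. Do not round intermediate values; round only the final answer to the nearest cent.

$44,214.63

Assessed value = $1,339,000 × 0.9 = $1,205,100
City of Corbett: ($1,205,100 − $49,400) × 0.00526 = $1,155,700 × 0.00526 = $6,078.982
Greystone County: ($1,205,100 − $49,400) × 0.0113 = $1,155,700 × 0.0113 = $13,059.41
Elkhorn Township: ($1,205,100 − $49,400) × 0.0013 = $1,155,700 × 0.0013 = $1,502.41
Calderon USD: $1,205,100 × 0.0189 = $22,776.39
Port Authority: ($1,205,100 − $49,400) × 0.00069 = $1,155,700 × 0.00069 = $797.433
Total = $44,214.625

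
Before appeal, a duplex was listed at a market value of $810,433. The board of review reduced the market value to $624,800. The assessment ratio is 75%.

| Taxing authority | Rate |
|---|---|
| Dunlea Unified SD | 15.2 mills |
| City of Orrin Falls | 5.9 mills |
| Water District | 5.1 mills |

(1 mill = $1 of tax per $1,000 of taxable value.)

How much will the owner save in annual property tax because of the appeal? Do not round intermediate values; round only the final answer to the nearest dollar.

$3,648

Old assessed value = $810,433 × 0.75 = $607,824.75
New assessed value = $624,800 × 0.75 = $468,600
Combined rate = 0.0152 + 0.0059 + 0.0051 = 0.0262
Old tax = $607,824.75 × 0.0262 = $15,925.00845
New tax = $468,600 × 0.0262 = $12,277.32
Reduction = $15,925.00845 − $12,277.32 = $3,647.68845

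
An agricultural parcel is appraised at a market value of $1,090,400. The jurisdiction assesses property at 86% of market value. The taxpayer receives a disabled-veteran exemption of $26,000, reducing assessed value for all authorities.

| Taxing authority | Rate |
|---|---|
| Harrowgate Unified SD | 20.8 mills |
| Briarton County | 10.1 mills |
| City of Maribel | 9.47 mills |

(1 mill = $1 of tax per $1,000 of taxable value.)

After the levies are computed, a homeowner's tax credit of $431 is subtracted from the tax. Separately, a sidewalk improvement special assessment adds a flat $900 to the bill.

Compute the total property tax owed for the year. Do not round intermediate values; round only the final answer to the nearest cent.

$37,276.11

Assessed value = $1,090,400 × 0.86 = $937,744
Taxable value = $937,744 − $26,000 = $911,744
Harrowgate Unified SD: $911,744 × 0.0208 = $18,964.2752
Briarton County: $911,744 × 0.0101 = $9,208.6144
City of Maribel: $911,744 × 0.00947 = $8,634.21568
Levies subtotal = $36,807.10528
After credit = $36,807.10528 − $431 = $36,376.10528
Total = $36,376.10528 + $900 = $37,276.10528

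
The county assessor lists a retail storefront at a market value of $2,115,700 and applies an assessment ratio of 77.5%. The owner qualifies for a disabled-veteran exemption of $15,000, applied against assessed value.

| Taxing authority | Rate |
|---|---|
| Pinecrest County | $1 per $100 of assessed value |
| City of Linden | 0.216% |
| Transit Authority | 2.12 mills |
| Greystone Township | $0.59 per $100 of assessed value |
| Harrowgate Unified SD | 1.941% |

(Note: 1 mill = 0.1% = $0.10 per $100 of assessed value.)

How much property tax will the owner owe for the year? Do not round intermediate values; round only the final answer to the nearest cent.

$64,320.59

Assessed value = $2,115,700 × 0.775 = $1,639,667.5
Taxable value = $1,639,667.5 − $15,000 = $1,624,667.5
Pinecrest County: $1,624,667.5 × 0.01 = $16,246.675
City of Linden: $1,624,667.5 × 0.00216 = $3,509.2818
Transit Authority: $1,624,667.5 × 0.00212 = $3,444.2951
Greystone Township: $1,624,667.5 × 0.0059 = $9,585.53825
Harrowgate Unified SD: $1,624,667.5 × 0.01941 = $31,534.796175
Total = $64,320.586325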